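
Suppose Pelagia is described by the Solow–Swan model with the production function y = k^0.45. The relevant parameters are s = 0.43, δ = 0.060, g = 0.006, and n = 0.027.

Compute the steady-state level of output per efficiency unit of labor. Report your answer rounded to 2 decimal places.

In steady state, investment equals break-even investment: s·k^α = (n + g + δ)·k.
Rearranging, k^(1−α) = s / (n + g + δ).
k^0.55 = 0.43 / (0.027 + 0.006 + 0.060) = 0.43 / 0.093 = 4.6237
k* = 4.6237^(1/0.55) ≈ 16.1835
y* = (k*)^α = 16.1835^0.45 ≈ 3.5001

y* ≈ 3.50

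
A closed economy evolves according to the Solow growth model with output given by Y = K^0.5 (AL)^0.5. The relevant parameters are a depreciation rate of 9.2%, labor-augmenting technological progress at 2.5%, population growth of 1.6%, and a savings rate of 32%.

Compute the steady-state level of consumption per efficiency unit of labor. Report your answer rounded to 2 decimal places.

c* = 1.64

Steady state requires s·f(k) = (n + g + δ)·k, i.e. s·k^α = (n + g + δ)·k.
Rearranging, k^(1−α) = s / (n + g + δ).
k^0.5 = 0.32 / (0.016 + 0.025 + 0.092) = 0.32 / 0.133 = 2.4060
k* = 2.4060^(1/0.5) ≈ 5.7888
y* = (k*)^α = 5.7888^0.5 ≈ 2.4060
c* = (1 − s)·y* = (1 − 0.32) × 2.4060 ≈ 1.6361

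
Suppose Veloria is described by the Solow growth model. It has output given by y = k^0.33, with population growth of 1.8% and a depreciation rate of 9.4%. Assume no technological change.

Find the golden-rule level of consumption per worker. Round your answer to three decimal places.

c_gold ≈ 1.141

At the golden rule, f'(k) = n + δ, so α·k^(α−1) = n + δ and k_gold = (α/(n + δ))^(1/(1−α)).
k_gold = (0.33/0.112)^(1/0.67) = 2.9464^1.4925 ≈ 5.0167
c_gold = f(k_gold) − (n + δ)·k_gold = 1.7027 − 0.112×5.0167 ≈ 1.1408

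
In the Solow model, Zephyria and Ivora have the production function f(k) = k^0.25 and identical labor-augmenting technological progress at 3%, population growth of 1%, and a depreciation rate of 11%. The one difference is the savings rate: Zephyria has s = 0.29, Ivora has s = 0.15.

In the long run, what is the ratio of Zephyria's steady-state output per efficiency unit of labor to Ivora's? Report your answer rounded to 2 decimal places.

ratio ≈ 1.25

Steady-state y* = [s/(n + g + δ)]^(α/(1−α)), so the ratio is [ (s_Z/(n + g + δ)_Z) / (s_I/(n + g + δ)_I) ]^0.3333.
s_Z/(n + g + δ)_Z = 0.29/0.150 = 1.9333; s_I/(n + g + δ)_I = 0.15/0.150 = 1.0000.
Ratio = (1.9333/1.0000)^0.3333 = 1.9333^0.3333 ≈ 1.2457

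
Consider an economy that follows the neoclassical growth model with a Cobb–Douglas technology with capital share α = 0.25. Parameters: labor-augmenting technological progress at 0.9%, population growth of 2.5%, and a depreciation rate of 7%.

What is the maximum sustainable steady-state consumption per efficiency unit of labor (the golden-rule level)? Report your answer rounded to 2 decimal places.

c_gold ≈ 1.00

At the golden rule, f'(k) = n + g + δ, so α·k^(α−1) = n + g + δ and k_gold = (α/(n + g + δ))^(1/(1−α)).
k_gold = (0.25/0.104)^(1/0.75) = 2.4038^1.3333 ≈ 3.2200
c_gold = f(k_gold) − (n + g + δ)·k_gold = 1.3396 − 0.104×3.2200 ≈ 1.0047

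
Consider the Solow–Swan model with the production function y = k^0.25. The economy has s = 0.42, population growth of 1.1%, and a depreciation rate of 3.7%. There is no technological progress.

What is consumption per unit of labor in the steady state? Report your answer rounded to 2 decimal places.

Steady state requires s·f(k) = (n + δ)·k, i.e. s·k^α = (n + δ)·k.
Dividing both sides by k: k^(1−α) = s / (n + δ).
k^0.75 = 0.42 / (0.011 + 0.037) = 0.42 / 0.048 = 8.7500
k* = 8.7500^(1/0.75) ≈ 18.0306
y* = (k*)^α = 18.0306^0.25 ≈ 2.0606
c* = (1 − s)·y* = (1 − 0.42) × 2.0606 ≈ 1.1951

c* = 1.20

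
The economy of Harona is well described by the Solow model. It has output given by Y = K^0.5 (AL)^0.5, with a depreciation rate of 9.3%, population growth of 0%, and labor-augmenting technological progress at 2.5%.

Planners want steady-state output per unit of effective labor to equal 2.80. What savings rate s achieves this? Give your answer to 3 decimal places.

In steady state, investment equals break-even investment: s·k^α = (n + g + δ)·k.
Since y* = [s/(n + g + δ)]^(α/(1−α)), we have s/(n + g + δ) = (y*)^((1−α)/α) = 2.80^1 = 2.8000.
Therefore s = 2.8000 × (n + g + δ) = 2.8000 × 0.118 = 0.3304.

s ≈ 0.330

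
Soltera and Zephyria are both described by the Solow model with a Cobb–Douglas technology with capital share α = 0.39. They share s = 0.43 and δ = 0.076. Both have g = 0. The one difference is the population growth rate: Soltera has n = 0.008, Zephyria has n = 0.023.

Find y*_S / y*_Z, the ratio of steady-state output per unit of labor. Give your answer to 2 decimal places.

y*_S / y*_Z ≈ 1.11

Steady-state y* = [s/(n + δ)]^(α/(1−α)), so the ratio is [ (s_S/(n + δ)_S) / (s_Z/(n + δ)_Z) ]^0.6393.
s_S/(n + δ)_S = 0.43/0.084 = 5.1190; s_Z/(n + δ)_Z = 0.43/0.099 = 4.3434.
Ratio = (5.1190/4.3434)^0.6393 = 1.1786^0.6393 ≈ 1.1108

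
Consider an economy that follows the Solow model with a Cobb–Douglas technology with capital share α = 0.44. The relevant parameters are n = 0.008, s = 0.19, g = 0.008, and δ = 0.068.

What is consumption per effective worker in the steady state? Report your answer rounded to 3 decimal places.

c* = 1.538

Steady state requires s·f(k) = (n + g + δ)·k, i.e. s·k^α = (n + g + δ)·k.
Rearranging, k^(1−α) = s / (n + g + δ).
k^0.56 = 0.19 / (0.008 + 0.008 + 0.068) = 0.19 / 0.084 = 2.2619
k* = 2.2619^(1/0.56) ≈ 4.2952
y* = (k*)^α = 4.2952^0.44 ≈ 1.8989
c* = (1 − s)·y* = (1 − 0.19) × 1.8989 ≈ 1.5381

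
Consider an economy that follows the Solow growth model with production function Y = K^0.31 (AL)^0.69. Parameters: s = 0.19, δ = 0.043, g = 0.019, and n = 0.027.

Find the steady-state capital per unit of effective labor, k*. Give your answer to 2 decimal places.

k* = 3.00

At the steady state, Δk = 0, so s·k^α = (n + g + δ)·k.
Dividing both sides by k: k^(1−α) = s / (n + g + δ).
k^0.69 = 0.19 / (0.027 + 0.019 + 0.043) = 0.19 / 0.089 = 2.1348
k* = 2.1348^(1/0.69) ≈ 3.0014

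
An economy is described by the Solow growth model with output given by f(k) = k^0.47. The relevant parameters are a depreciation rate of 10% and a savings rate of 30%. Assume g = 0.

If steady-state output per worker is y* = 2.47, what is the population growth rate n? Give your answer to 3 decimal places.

n ≈ 0.008

At the steady state, Δk = 0, so s·k^α = (n + δ)·k.
Since y* = [s/(n + δ)]^(α/(1−α)), we have s/(n + δ) = (y*)^((1−α)/α) = 2.47^1.1277 = 2.7723.
Therefore n + δ = s / 2.7723 = 0.30 / 2.7723 = 0.1082, so n = 0.1082 − 0.100 = 0.0082.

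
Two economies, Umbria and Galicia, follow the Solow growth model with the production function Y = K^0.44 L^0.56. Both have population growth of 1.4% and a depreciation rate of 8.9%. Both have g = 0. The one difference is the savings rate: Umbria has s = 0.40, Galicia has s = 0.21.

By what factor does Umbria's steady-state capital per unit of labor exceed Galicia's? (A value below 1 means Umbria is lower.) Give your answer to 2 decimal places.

Steady-state k* = [s/(n + δ)]^(1/(1−α)), so the ratio is [ (s_U/(n + δ)_U) / (s_G/(n + δ)_G) ]^1.7857.
s_U/(n + δ)_U = 0.40/0.103 = 3.8835; s_G/(n + δ)_G = 0.21/0.103 = 2.0388.
Ratio = (3.8835/2.0388)^1.7857 = 1.9048^1.7857 ≈ 3.1603

ratio ≈ 3.16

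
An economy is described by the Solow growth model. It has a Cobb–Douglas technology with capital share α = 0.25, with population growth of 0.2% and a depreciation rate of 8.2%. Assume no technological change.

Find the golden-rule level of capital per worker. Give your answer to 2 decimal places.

k_gold ≈ 4.28

The golden rule sets f'(k) = n + δ, i.e. α·k^(α−1) = n + δ.
So k^(1−α) = α / (n + δ) = 0.25 / 0.084 = 2.9762.
k_gold = 2.9762^(1/0.75) ≈ 4.2810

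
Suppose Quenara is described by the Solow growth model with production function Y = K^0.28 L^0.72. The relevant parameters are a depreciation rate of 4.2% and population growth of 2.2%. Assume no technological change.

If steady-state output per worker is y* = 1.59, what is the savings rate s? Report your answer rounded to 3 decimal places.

Steady state requires s·f(k) = (n + δ)·k, i.e. s·k^α = (n + δ)·k.
Since y* = [s/(n + δ)]^(α/(1−α)), we have s/(n + δ) = (y*)^((1−α)/α) = 1.59^2.5714 = 3.2951.
Therefore s = 3.2951 × (n + δ) = 3.2951 × 0.064 = 0.2109.

s ≈ 0.211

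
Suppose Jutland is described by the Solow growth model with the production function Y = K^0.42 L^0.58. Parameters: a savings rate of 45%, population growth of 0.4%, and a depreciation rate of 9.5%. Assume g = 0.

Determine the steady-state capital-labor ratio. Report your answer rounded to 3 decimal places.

k* ≈ 13.607

At the steady state, Δk = 0, so s·k^α = (n + δ)·k.
Dividing both sides by k: k^(1−α) = s / (n + δ).
k^0.58 = 0.45 / (0.004 + 0.095) = 0.45 / 0.099 = 4.5455
k* = 4.5455^(1/0.58) ≈ 13.6070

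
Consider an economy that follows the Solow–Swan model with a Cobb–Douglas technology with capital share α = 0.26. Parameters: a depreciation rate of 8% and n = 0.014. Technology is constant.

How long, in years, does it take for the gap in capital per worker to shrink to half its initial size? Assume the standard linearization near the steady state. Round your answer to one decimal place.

about 10.0 years

Near the steady state the convergence rate is λ = (1 − α)(n + δ).
λ = (1 − 0.26) × 0.094 = 0.74 × 0.094 = 0.06956
Half-life = ln 2 / λ = 0.6931 / 0.06956 ≈ 9.96 years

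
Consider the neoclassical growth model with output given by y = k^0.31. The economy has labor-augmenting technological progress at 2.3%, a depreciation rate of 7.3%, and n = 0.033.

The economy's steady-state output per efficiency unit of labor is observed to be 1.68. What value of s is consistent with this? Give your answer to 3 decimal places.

s ≈ 0.409

In steady state, investment equals break-even investment: s·k^α = (n + g + δ)·k.
Since y* = [s/(n + g + δ)]^(α/(1−α)), we have s/(n + g + δ) = (y*)^((1−α)/α) = 1.68^2.2258 = 3.1732.
Therefore s = 3.1732 × (n + g + δ) = 3.1732 × 0.129 = 0.4093.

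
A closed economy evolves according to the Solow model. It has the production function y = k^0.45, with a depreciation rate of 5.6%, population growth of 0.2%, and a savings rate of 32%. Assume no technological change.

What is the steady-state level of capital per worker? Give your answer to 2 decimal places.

k* ≈ 22.31

At the steady state, Δk = 0, so s·k^α = (n + δ)·k.
Dividing both sides by k: k^(1−α) = s / (n + δ).
k^0.55 = 0.32 / (0.002 + 0.056) = 0.32 / 0.058 = 5.5172
k* = 5.5172^(1/0.55) ≈ 22.3141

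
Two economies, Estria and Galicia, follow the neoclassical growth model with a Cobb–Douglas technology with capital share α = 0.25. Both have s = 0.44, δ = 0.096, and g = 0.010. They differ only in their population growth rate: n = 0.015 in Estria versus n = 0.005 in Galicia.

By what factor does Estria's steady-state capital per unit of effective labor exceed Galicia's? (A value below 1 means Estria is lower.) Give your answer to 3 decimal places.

ratio ≈ 0.891

Steady-state k* = [s/(n + g + δ)]^(1/(1−α)), so the ratio is [ (s_E/(n + g + δ)_E) / (s_G/(n + g + δ)_G) ]^1.3333.
s_E/(n + g + δ)_E = 0.44/0.121 = 3.6364; s_G/(n + g + δ)_G = 0.44/0.111 = 3.9640.
Ratio = (3.6364/3.9640)^1.3333 = 0.9174^1.3333 ≈ 0.8914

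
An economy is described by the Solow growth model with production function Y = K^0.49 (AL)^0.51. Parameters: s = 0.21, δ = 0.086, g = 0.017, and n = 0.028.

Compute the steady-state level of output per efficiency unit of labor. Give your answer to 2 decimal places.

Steady state requires s·f(k) = (n + g + δ)·k, i.e. s·k^α = (n + g + δ)·k.
Rearranging, k^(1−α) = s / (n + g + δ).
k^0.51 = 0.21 / (0.028 + 0.017 + 0.086) = 0.21 / 0.131 = 1.6031
k* = 1.6031^(1/0.51) ≈ 2.5228
y* = (k*)^α = 2.5228^0.49 ≈ 1.5737

y* = 1.57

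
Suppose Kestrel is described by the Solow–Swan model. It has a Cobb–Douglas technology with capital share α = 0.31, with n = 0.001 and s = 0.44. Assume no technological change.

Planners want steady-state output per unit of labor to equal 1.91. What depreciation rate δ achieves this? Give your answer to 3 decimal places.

δ ≈ 0.103

Steady state requires s·f(k) = (n + δ)·k, i.e. s·k^α = (n + δ)·k.
Since y* = [s/(n + δ)]^(α/(1−α)), we have s/(n + δ) = (y*)^((1−α)/α) = 1.91^2.2258 = 4.2221.
Therefore n + δ = s / 4.2221 = 0.44 / 4.2221 = 0.1042, so δ = 0.1042 − 0.001 = 0.1032.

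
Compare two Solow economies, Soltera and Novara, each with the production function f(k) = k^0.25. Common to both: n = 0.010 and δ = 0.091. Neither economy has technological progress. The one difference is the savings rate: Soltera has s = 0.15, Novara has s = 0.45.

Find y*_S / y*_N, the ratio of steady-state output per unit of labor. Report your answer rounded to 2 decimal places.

ratio ≈ 0.69

Steady-state y* = [s/(n + δ)]^(α/(1−α)), so the ratio is [ (s_S/(n + δ)_S) / (s_N/(n + δ)_N) ]^0.3333.
s_S/(n + δ)_S = 0.15/0.101 = 1.4851; s_N/(n + δ)_N = 0.45/0.101 = 4.4554.
Ratio = (1.4851/4.4554)^0.3333 = 0.3333^0.3333 ≈ 0.6934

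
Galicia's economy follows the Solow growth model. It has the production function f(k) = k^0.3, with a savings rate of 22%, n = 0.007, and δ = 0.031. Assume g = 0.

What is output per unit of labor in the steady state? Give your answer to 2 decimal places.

At the steady state, Δk = 0, so s·k^α = (n + δ)·k.
Dividing both sides by k: k^(1−α) = s / (n + δ).
k^0.7 = 0.22 / (0.007 + 0.031) = 0.22 / 0.038 = 5.7895
k* = 5.7895^(1/0.7) ≈ 12.2882
y* = (k*)^α = 12.2882^0.3 ≈ 2.1225

y* ≈ 2.12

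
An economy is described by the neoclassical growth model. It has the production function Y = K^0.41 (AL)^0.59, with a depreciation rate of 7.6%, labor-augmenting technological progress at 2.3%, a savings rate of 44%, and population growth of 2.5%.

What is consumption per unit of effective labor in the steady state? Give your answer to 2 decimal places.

In steady state, investment equals break-even investment: s·k^α = (n + g + δ)·k.
Dividing both sides by k: k^(1−α) = s / (n + g + δ).
k^0.59 = 0.44 / (0.025 + 0.023 + 0.076) = 0.44 / 0.124 = 3.5484
k* = 3.5484^(1/0.59) ≈ 8.5558
y* = (k*)^α = 8.5558^0.41 ≈ 2.4112
c* = (1 − s)·y* = (1 − 0.44) × 2.4112 ≈ 1.3503

c* ≈ 1.35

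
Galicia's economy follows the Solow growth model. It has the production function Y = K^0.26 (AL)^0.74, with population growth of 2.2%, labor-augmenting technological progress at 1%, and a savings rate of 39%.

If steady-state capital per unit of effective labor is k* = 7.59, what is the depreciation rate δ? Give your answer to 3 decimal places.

δ ≈ 0.055

At the steady state, Δk = 0, so s·k^α = (n + g + δ)·k.
So s / (n + g + δ) = (k*)^(1−α) = 7.59^0.74 = 4.4810.
Therefore n + g + δ = s / 4.4810 = 0.39 / 4.4810 = 0.0870, so δ = 0.0870 − 0.032 = 0.0550.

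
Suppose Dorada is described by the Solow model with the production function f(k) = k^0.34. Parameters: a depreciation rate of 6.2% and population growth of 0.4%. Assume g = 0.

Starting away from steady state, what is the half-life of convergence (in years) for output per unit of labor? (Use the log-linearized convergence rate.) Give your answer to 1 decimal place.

t_½ ≈ 15.9 years

Near the steady state the convergence rate is λ = (1 − α)(n + δ).
λ = (1 − 0.34) × 0.066 = 0.66 × 0.066 = 0.04356
Half-life = ln 2 / λ = 0.6931 / 0.04356 ≈ 15.91 years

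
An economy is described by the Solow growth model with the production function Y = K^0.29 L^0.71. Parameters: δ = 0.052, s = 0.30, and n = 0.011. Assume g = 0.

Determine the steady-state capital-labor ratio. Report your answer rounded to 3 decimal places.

In steady state, investment equals break-even investment: s·k^α = (n + δ)·k.
Rearranging, k^(1−α) = s / (n + δ).
k^0.71 = 0.30 / (0.011 + 0.052) = 0.30 / 0.063 = 4.7619
k* = 4.7619^(1/0.71) ≈ 9.0078

k* = 9.008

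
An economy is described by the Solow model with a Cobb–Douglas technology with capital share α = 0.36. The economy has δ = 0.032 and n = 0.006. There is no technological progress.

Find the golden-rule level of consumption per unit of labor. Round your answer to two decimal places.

At the golden rule, f'(k) = n + δ, so α·k^(α−1) = n + δ and k_gold = (α/(n + δ))^(1/(1−α)).
k_gold = (0.36/0.038)^(1/0.64) = 9.4737^1.5625 ≈ 33.5592
c_gold = f(k_gold) − (n + δ)·k_gold = 3.5424 − 0.038×33.5592 ≈ 2.2672

c_gold ≈ 2.27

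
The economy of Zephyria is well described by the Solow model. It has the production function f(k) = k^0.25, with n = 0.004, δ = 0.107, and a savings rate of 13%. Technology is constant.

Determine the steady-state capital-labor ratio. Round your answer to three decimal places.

k* ≈ 1.235

In steady state, investment equals break-even investment: s·k^α = (n + δ)·k.
Dividing both sides by k: k^(1−α) = s / (n + δ).
k^0.75 = 0.13 / (0.004 + 0.107) = 0.13 / 0.111 = 1.1712
k* = 1.1712^(1/0.75) ≈ 1.2345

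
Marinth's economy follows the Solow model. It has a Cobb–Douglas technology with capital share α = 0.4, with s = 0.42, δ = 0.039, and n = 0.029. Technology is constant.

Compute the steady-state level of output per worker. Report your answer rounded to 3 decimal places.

y* = 3.366

At the steady state, Δk = 0, so s·k^α = (n + δ)·k.
Dividing both sides by k: k^(1−α) = s / (n + δ).
k^0.6 = 0.42 / (0.029 + 0.039) = 0.42 / 0.068 = 6.1765
k* = 6.1765^(1/0.6) ≈ 20.7924
y* = (k*)^α = 20.7924^0.4 ≈ 3.3664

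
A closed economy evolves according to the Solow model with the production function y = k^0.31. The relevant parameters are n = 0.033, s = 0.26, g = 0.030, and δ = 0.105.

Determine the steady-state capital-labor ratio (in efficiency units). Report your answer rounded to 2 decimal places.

k* ≈ 1.88

In steady state, investment equals break-even investment: s·k^α = (n + g + δ)·k.
Rearranging, k^(1−α) = s / (n + g + δ).
k^0.69 = 0.26 / (0.033 + 0.030 + 0.105) = 0.26 / 0.168 = 1.5476
k* = 1.5476^(1/0.69) ≈ 1.8831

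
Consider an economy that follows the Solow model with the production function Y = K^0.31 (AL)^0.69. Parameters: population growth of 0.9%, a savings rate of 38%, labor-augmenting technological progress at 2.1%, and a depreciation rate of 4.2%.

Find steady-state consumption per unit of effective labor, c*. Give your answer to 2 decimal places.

c* = 1.31

At the steady state, Δk = 0, so s·k^α = (n + g + δ)·k.
Rearranging, k^(1−α) = s / (n + g + δ).
k^0.69 = 0.38 / (0.009 + 0.021 + 0.042) = 0.38 / 0.072 = 5.2778
k* = 5.2778^(1/0.69) ≈ 11.1438
y* = (k*)^α = 11.1438^0.31 ≈ 2.1114
c* = (1 − s)·y* = (1 − 0.38) × 2.1114 ≈ 1.3091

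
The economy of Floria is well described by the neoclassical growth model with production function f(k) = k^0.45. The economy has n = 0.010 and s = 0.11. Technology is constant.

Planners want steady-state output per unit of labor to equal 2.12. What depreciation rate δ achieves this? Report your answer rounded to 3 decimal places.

Steady state requires s·f(k) = (n + δ)·k, i.e. s·k^α = (n + δ)·k.
Since y* = [s/(n + δ)]^(α/(1−α)), we have s/(n + δ) = (y*)^((1−α)/α) = 2.12^1.2222 = 2.5052.
Therefore n + δ = s / 2.5052 = 0.11 / 2.5052 = 0.0439, so δ = 0.0439 − 0.010 = 0.0339.

δ ≈ 0.034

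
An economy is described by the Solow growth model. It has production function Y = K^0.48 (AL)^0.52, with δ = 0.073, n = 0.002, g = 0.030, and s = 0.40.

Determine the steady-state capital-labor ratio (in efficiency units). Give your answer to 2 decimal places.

k* ≈ 13.09

In steady state, investment equals break-even investment: s·k^α = (n + g + δ)·k.
Rearranging, k^(1−α) = s / (n + g + δ).
k^0.52 = 0.40 / (0.002 + 0.030 + 0.073) = 0.40 / 0.105 = 3.8095
k* = 3.8095^(1/0.52) ≈ 13.0934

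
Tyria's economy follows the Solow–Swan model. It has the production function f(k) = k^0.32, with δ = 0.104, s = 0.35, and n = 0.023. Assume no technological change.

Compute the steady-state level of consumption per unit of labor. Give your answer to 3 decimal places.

c* ≈ 1.047

In steady state, investment equals break-even investment: s·k^α = (n + δ)·k.
Rearranging, k^(1−α) = s / (n + δ).
k^0.68 = 0.35 / (0.023 + 0.104) = 0.35 / 0.127 = 2.7559
k* = 2.7559^(1/0.68) ≈ 4.4406
y* = (k*)^α = 4.4406^0.32 ≈ 1.6113
c* = (1 − s)·y* = (1 − 0.35) × 1.6113 ≈ 1.0473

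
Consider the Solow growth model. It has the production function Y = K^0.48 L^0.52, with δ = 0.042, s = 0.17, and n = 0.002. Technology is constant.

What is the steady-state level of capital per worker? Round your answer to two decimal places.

k* ≈ 13.45

In steady state, investment equals break-even investment: s·k^α = (n + δ)·k.
Rearranging, k^(1−α) = s / (n + δ).
k^0.52 = 0.17 / (0.002 + 0.042) = 0.17 / 0.044 = 3.8636
k* = 3.8636^(1/0.52) ≈ 13.4534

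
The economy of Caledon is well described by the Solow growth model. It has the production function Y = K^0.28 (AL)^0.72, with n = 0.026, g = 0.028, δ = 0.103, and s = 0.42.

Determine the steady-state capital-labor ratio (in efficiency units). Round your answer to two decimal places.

In steady state, investment equals break-even investment: s·k^α = (n + g + δ)·k.
Rearranging, k^(1−α) = s / (n + g + δ).
k^0.72 = 0.42 / (0.026 + 0.028 + 0.103) = 0.42 / 0.157 = 2.6752
k* = 2.6752^(1/0.72) ≈ 3.9224

k* ≈ 3.92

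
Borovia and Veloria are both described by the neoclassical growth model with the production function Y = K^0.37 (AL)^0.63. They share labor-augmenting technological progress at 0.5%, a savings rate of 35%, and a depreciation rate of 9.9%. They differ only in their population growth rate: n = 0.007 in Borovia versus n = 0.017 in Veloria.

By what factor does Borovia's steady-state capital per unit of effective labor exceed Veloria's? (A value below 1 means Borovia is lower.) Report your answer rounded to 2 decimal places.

Steady-state k* = [s/(n + g + δ)]^(1/(1−α)), so the ratio is [ (s_B/(n + g + δ)_B) / (s_V/(n + g + δ)_V) ]^1.5873.
s_B/(n + g + δ)_B = 0.35/0.111 = 3.1532; s_V/(n + g + δ)_V = 0.35/0.121 = 2.8926.
Ratio = (3.1532/2.8926)^1.5873 = 1.0901^1.5873 ≈ 1.1468

ratio ≈ 1.15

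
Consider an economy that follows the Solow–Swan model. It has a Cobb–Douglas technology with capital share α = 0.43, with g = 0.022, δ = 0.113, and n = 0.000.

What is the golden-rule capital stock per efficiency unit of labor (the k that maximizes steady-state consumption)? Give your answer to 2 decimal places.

k_gold ≈ 7.63

The golden rule sets f'(k) = n + g + δ, i.e. α·k^(α−1) = n + g + δ.
So k^(1−α) = α / (n + g + δ) = 0.43 / 0.135 = 3.1852.
k_gold = 3.1852^(1/0.57) ≈ 7.6330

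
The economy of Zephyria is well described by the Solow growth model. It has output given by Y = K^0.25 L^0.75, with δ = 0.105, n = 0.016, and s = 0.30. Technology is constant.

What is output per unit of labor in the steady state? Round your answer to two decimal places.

y* = 1.35

At the steady state, Δk = 0, so s·k^α = (n + δ)·k.
Rearranging, k^(1−α) = s / (n + δ).
k^0.75 = 0.30 / (0.016 + 0.105) = 0.30 / 0.121 = 2.4793
k* = 2.4793^(1/0.75) ≈ 3.3556
y* = (k*)^α = 3.3556^0.25 ≈ 1.3535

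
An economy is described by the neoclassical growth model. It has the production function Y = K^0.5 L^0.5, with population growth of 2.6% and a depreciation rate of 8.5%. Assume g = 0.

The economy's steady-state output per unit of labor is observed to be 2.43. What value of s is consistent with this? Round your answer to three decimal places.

Steady state requires s·f(k) = (n + δ)·k, i.e. s·k^α = (n + δ)·k.
Since y* = [s/(n + δ)]^(α/(1−α)), we have s/(n + δ) = (y*)^((1−α)/α) = 2.43^1 = 2.4300.
Therefore s = 2.4300 × (n + δ) = 2.4300 × 0.111 = 0.2697.

s ≈ 0.270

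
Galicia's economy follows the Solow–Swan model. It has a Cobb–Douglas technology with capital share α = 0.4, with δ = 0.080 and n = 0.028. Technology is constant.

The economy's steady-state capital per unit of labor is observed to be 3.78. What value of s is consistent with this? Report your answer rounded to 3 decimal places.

s ≈ 0.240

Steady state requires s·f(k) = (n + δ)·k, i.e. s·k^α = (n + δ)·k.
So s / (n + δ) = (k*)^(1−α) = 3.78^0.6 = 2.2207.
Therefore s = 2.2207 × (n + δ) = 2.2207 × 0.108 = 0.2398.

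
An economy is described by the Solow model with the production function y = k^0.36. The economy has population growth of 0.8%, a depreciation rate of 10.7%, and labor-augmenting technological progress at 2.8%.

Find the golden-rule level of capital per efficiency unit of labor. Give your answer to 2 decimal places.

k_gold ≈ 4.23

The golden rule sets f'(k) = n + g + δ, i.e. α·k^(α−1) = n + g + δ.
So k^(1−α) = α / (n + g + δ) = 0.36 / 0.143 = 2.5175.
k_gold = 2.5175^(1/0.64) ≈ 4.2317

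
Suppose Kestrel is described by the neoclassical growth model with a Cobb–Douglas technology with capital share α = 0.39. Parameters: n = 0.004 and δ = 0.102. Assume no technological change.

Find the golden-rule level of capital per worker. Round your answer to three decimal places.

The golden rule sets f'(k) = n + δ, i.e. α·k^(α−1) = n + δ.
So k^(1−α) = α / (n + δ) = 0.39 / 0.106 = 3.6792.
k_gold = 3.6792^(1/0.61) ≈ 8.4618

k_gold ≈ 8.462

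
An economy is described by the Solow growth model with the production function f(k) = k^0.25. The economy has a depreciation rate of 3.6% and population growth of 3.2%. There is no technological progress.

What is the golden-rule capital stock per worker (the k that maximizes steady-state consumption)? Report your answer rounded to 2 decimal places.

k_gold ≈ 5.67

The golden rule sets f'(k) = n + δ, i.e. α·k^(α−1) = n + δ.
So k^(1−α) = α / (n + δ) = 0.25 / 0.068 = 3.6765.
k_gold = 3.6765^(1/0.75) ≈ 5.6743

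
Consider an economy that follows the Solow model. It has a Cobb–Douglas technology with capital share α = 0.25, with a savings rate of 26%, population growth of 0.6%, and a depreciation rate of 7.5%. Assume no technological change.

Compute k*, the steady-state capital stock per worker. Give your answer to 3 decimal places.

At the steady state, Δk = 0, so s·k^α = (n + δ)·k.
Dividing both sides by k: k^(1−α) = s / (n + δ).
k^0.75 = 0.26 / (0.006 + 0.075) = 0.26 / 0.081 = 3.2099
k* = 3.2099^(1/0.75) ≈ 4.7350

k* = 4.735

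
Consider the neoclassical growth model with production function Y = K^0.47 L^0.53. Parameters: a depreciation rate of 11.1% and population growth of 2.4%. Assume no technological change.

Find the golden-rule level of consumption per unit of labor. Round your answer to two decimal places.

c_gold ≈ 1.60

At the golden rule, f'(k) = n + δ, so α·k^(α−1) = n + δ and k_gold = (α/(n + δ))^(1/(1−α)).
k_gold = (0.47/0.135)^(1/0.53) = 3.4815^1.8868 ≈ 10.5246
c_gold = f(k_gold) − (n + δ)·k_gold = 3.0230 − 0.135×10.5246 ≈ 1.6022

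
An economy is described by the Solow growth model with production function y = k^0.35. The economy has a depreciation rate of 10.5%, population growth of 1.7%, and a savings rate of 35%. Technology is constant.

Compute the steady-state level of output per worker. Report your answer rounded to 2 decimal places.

y* ≈ 1.76

At the steady state, Δk = 0, so s·k^α = (n + δ)·k.
Rearranging, k^(1−α) = s / (n + δ).
k^0.65 = 0.35 / (0.017 + 0.105) = 0.35 / 0.122 = 2.8689
k* = 2.8689^(1/0.65) ≈ 5.0603
y* = (k*)^α = 5.0603^0.35 ≈ 1.7639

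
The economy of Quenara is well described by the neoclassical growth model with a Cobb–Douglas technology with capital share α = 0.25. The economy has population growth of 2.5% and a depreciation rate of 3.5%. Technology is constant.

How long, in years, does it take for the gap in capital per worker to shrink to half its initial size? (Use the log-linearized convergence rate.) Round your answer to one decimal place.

Near the steady state the convergence rate is λ = (1 − α)(n + δ).
λ = (1 − 0.25) × 0.060 = 0.75 × 0.060 = 0.0450
Half-life = ln 2 / λ = 0.6931 / 0.0450 ≈ 15.40 years

half-life ≈ 15.4 years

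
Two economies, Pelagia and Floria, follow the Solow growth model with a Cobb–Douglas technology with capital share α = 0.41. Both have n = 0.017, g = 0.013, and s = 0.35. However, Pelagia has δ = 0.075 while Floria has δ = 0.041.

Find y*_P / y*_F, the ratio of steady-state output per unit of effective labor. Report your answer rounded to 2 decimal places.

ratio ≈ 0.76

Steady-state y* = [s/(n + g + δ)]^(α/(1−α)), so the ratio is [ (s_P/(n + g + δ)_P) / (s_F/(n + g + δ)_F) ]^0.6949.
s_P/(n + g + δ)_P = 0.35/0.105 = 3.3333; s_F/(n + g + δ)_F = 0.35/0.071 = 4.9296.
Ratio = (3.3333/4.9296)^0.6949 = 0.6762^0.6949 ≈ 0.7619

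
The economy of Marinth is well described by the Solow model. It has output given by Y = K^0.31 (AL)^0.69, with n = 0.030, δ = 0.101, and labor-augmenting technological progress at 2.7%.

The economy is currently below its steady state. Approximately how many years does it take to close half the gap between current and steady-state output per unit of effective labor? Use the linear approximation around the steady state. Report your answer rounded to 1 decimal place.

about 6.4 years

Near the steady state the convergence rate is λ = (1 − α)(n + g + δ).
λ = (1 − 0.31) × 0.158 = 0.69 × 0.158 = 0.10902
Half-life = ln 2 / λ = 0.6931 / 0.10902 ≈ 6.36 years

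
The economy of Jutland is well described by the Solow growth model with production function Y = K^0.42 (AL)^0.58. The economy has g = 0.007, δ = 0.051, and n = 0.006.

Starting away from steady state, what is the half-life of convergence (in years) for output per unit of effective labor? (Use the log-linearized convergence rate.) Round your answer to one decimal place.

about 18.7 years

Near the steady state the convergence rate is λ = (1 − α)(n + g + δ).
λ = (1 − 0.42) × 0.064 = 0.58 × 0.064 = 0.03712
Half-life = ln 2 / λ = 0.6931 / 0.03712 ≈ 18.67 years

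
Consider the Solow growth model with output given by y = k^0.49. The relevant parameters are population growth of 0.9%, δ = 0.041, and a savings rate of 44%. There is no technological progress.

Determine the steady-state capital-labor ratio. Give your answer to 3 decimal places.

In steady state, investment equals break-even investment: s·k^α = (n + δ)·k.
Dividing both sides by k: k^(1−α) = s / (n + δ).
k^0.51 = 0.44 / (0.009 + 0.041) = 0.44 / 0.050 = 8.8000
k* = 8.8000^(1/0.51) ≈ 71.1094

k* ≈ 71.109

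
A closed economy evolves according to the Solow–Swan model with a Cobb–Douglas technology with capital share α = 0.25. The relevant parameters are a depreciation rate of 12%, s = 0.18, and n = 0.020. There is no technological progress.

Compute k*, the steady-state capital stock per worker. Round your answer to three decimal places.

Steady state requires s·f(k) = (n + δ)·k, i.e. s·k^α = (n + δ)·k.
Dividing both sides by k: k^(1−α) = s / (n + δ).
k^0.75 = 0.18 / (0.020 + 0.120) = 0.18 / 0.140 = 1.2857
k* = 1.2857^(1/0.75) ≈ 1.3980

k* = 1.398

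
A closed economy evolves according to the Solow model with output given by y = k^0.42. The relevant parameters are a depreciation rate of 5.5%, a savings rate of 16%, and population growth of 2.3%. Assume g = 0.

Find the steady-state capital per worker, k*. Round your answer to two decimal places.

In steady state, investment equals break-even investment: s·k^α = (n + δ)·k.
Rearranging, k^(1−α) = s / (n + δ).
k^0.58 = 0.16 / (0.023 + 0.055) = 0.16 / 0.078 = 2.0513
k* = 2.0513^(1/0.58) ≈ 3.4513

k* = 3.45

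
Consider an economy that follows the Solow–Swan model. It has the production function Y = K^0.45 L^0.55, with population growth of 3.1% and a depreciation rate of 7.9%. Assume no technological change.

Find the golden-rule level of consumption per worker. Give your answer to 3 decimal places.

At the golden rule, f'(k) = n + δ, so α·k^(α−1) = n + δ and k_gold = (α/(n + δ))^(1/(1−α)).
k_gold = (0.45/0.110)^(1/0.55) = 4.0909^1.8182 ≈ 12.9542
c_gold = f(k_gold) − (n + δ)·k_gold = 3.1665 − 0.110×12.9542 ≈ 1.7415

c_gold ≈ 1.742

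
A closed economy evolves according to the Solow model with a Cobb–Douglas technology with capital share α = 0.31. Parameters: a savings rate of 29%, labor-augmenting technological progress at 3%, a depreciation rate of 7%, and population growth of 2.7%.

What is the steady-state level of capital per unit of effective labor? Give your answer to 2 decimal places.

At the steady state, Δk = 0, so s·k^α = (n + g + δ)·k.
Dividing both sides by k: k^(1−α) = s / (n + g + δ).
k^0.69 = 0.29 / (0.027 + 0.030 + 0.070) = 0.29 / 0.127 = 2.2835
k* = 2.2835^(1/0.69) ≈ 3.3091

k* = 3.31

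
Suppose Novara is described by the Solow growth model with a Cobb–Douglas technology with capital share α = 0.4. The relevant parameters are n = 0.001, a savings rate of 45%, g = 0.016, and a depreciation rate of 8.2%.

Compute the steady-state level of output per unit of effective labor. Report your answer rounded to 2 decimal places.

y* ≈ 2.74

In steady state, investment equals break-even investment: s·k^α = (n + g + δ)·k.
Rearranging, k^(1−α) = s / (n + g + δ).
k^0.6 = 0.45 / (0.001 + 0.016 + 0.082) = 0.45 / 0.099 = 4.5455
k* = 4.5455^(1/0.6) ≈ 12.4730
y* = (k*)^α = 12.4730^0.4 ≈ 2.7440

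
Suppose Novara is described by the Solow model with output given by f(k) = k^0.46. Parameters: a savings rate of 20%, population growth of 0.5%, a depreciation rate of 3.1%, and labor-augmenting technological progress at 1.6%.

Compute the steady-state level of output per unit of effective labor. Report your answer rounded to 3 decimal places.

In steady state, investment equals break-even investment: s·k^α = (n + g + δ)·k.
Rearranging, k^(1−α) = s / (n + g + δ).
k^0.54 = 0.20 / (0.005 + 0.016 + 0.031) = 0.20 / 0.052 = 3.8462
k* = 3.8462^(1/0.54) ≈ 12.1169
y* = (k*)^α = 12.1169^0.46 ≈ 3.1504

y* ≈ 3.150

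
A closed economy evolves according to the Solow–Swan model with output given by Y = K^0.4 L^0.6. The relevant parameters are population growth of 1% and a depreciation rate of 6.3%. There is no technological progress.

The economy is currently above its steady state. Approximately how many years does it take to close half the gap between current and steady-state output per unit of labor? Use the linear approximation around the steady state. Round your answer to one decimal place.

Near the steady state the convergence rate is λ = (1 − α)(n + δ).
λ = (1 − 0.4) × 0.073 = 0.6 × 0.073 = 0.0438
Half-life = ln 2 / λ = 0.6931 / 0.0438 ≈ 15.82 years

about 15.8 years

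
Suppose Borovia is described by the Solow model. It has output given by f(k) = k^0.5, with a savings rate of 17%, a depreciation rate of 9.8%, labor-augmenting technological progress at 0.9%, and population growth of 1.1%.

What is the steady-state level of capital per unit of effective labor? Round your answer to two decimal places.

Steady state requires s·f(k) = (n + g + δ)·k, i.e. s·k^α = (n + g + δ)·k.
Rearranging, k^(1−α) = s / (n + g + δ).
k^0.5 = 0.17 / (0.011 + 0.009 + 0.098) = 0.17 / 0.118 = 1.4407
k* = 1.4407^(1/0.5) ≈ 2.0756

k* = 2.08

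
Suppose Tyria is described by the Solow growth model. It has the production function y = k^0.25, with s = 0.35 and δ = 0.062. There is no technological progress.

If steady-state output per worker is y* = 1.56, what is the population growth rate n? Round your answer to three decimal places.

n ≈ 0.030

Steady state requires s·f(k) = (n + δ)·k, i.e. s·k^α = (n + δ)·k.
Since y* = [s/(n + δ)]^(α/(1−α)), we have s/(n + δ) = (y*)^((1−α)/α) = 1.56^3 = 3.7964.
Therefore n + δ = s / 3.7964 = 0.35 / 3.7964 = 0.0922, so n = 0.0922 − 0.062 = 0.0302.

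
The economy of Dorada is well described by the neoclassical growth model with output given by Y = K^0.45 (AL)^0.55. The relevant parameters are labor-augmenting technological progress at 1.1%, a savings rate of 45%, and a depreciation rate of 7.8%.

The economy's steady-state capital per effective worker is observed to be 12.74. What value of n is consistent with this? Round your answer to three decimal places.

At the steady state, Δk = 0, so s·k^α = (n + g + δ)·k.
So s / (n + g + δ) = (k*)^(1−α) = 12.74^0.55 = 4.0536.
Therefore n + g + δ = s / 4.0536 = 0.45 / 4.0536 = 0.1110, so n = 0.1110 − 0.089 = 0.0220.

n ≈ 0.022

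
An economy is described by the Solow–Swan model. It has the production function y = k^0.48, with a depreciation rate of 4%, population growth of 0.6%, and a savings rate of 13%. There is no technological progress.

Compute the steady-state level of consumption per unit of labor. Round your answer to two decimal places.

At the steady state, Δk = 0, so s·k^α = (n + δ)·k.
Dividing both sides by k: k^(1−α) = s / (n + δ).
k^0.52 = 0.13 / (0.006 + 0.040) = 0.13 / 0.046 = 2.8261
k* = 2.8261^(1/0.52) ≈ 7.3734
y* = (k*)^α = 7.3734^0.48 ≈ 2.6090
c* = (1 − s)·y* = (1 − 0.13) × 2.6090 ≈ 2.2698

c* ≈ 2.27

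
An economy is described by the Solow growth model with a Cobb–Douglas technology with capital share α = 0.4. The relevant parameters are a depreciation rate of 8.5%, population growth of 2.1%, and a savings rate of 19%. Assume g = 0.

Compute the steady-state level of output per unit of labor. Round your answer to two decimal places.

Steady state requires s·f(k) = (n + δ)·k, i.e. s·k^α = (n + δ)·k.
Rearranging, k^(1−α) = s / (n + δ).
k^0.6 = 0.19 / (0.021 + 0.085) = 0.19 / 0.106 = 1.7925
k* = 1.7925^(1/0.6) ≈ 2.6450
y* = (k*)^α = 2.6450^0.4 ≈ 1.4756

y* ≈ 1.48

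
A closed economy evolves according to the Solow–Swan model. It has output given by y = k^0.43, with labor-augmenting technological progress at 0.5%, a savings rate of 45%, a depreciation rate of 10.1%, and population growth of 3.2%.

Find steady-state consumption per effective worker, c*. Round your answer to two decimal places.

In steady state, investment equals break-even investment: s·k^α = (n + g + δ)·k.
Rearranging, k^(1−α) = s / (n + g + δ).
k^0.57 = 0.45 / (0.032 + 0.005 + 0.101) = 0.45 / 0.138 = 3.2609
k* = 3.2609^(1/0.57) ≈ 7.9541
y* = (k*)^α = 7.9541^0.43 ≈ 2.4392
c* = (1 − s)·y* = (1 − 0.45) × 2.4392 ≈ 1.3416

c* ≈ 1.34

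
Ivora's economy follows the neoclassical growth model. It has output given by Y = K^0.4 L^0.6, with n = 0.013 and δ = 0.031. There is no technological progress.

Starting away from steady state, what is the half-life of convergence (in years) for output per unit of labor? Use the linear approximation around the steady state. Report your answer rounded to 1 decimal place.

t_½ ≈ 26.3 years

Near the steady state the convergence rate is λ = (1 − α)(n + δ).
λ = (1 − 0.4) × 0.044 = 0.6 × 0.044 = 0.0264
Half-life = ln 2 / λ = 0.6931 / 0.0264 ≈ 26.25 years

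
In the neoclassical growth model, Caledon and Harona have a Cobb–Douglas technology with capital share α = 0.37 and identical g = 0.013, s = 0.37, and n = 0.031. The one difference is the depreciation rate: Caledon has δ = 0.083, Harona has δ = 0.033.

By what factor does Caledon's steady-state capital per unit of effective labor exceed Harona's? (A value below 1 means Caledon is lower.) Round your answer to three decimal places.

Steady-state k* = [s/(n + g + δ)]^(1/(1−α)), so the ratio is [ (s_C/(n + g + δ)_C) / (s_H/(n + g + δ)_H) ]^1.5873.
s_C/(n + g + δ)_C = 0.37/0.127 = 2.9134; s_H/(n + g + δ)_H = 0.37/0.077 = 4.8052.
Ratio = (2.9134/4.8052)^1.5873 = 0.6063^1.5873 ≈ 0.4519

ratio ≈ 0.452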